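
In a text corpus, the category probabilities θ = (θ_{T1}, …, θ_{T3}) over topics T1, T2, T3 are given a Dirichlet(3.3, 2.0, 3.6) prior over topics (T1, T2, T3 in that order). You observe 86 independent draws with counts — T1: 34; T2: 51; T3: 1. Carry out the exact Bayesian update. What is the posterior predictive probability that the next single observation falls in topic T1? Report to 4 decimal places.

0.3930

The Dirichlet prior is conjugate to the Multinomial likelihood: each posterior αⱼ = prior αⱼ + observed count nⱼ.
Posterior concentration: (37.3, 53.0, 4.6), total = 94.9.
P(next = T1 | data) = α_{T1}/Σα = 0.3930.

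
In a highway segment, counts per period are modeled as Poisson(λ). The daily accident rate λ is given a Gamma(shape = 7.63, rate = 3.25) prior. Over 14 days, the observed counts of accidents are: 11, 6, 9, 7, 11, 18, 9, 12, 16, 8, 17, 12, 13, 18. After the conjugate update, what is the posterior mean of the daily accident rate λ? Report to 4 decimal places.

10.1235

With a Gamma(shape α, rate β) prior, the Poisson likelihood is conjugate: the posterior is Gamma(α + ΣXᵢ, β + n).
Sum of counts S = 167 over n = 14 days.
Posterior: Gamma(α+S, β+n) = Gamma(7.63+167, 3.25+14) = Gamma(174.63, 17.25).
Posterior mean = α/β = 174.63/17.25 = 10.1235.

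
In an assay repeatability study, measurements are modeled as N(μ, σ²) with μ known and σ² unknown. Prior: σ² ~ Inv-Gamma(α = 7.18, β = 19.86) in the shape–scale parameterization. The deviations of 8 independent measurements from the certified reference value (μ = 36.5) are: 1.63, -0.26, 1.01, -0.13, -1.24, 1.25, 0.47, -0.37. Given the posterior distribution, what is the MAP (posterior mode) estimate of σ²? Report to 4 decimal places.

With known mean μ and an Inverse-Gamma(α, β) prior on σ², the Normal likelihood is conjugate: posterior is Inv-Gamma(α + n/2, β + Σ(xᵢ−μ)²/2).
Σ(xᵢ−μ)² = (1.63)² + (-0.26)² + (1.01)² + (-0.13)² + (-1.24)² + (1.25)² + (0.47)² + (-0.37)² = 7.2194.
Posterior: Inv-Gamma(7.18 + 8/2, 19.86 + 7.2194/2) = Inv-Gamma(11.18, 23.46970).
Mode = β/(α+1) = 23.46970/12.18 = 1.9269.

1.9269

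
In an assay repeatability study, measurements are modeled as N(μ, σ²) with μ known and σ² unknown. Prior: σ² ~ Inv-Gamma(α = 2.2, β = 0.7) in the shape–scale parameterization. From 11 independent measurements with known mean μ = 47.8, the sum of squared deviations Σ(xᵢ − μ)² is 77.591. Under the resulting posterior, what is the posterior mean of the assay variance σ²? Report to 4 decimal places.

5.8949

With known mean μ and an Inverse-Gamma(α, β) prior on σ², the Normal likelihood is conjugate: posterior is Inv-Gamma(α + n/2, β + Σ(xᵢ−μ)²/2).
Posterior: Inv-Gamma(2.2 + 11/2, 0.7 + 77.591/2) = Inv-Gamma(7.70, 39.4955).
E[σ²|data] = β/(α−1) = 39.4955/6.70 = 5.8949.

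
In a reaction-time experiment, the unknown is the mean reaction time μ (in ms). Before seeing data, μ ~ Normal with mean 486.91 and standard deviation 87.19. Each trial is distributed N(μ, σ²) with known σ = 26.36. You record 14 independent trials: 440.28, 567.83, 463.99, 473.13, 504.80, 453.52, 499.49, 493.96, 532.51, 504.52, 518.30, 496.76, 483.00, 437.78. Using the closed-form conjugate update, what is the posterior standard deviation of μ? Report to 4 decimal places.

7.0221

For Normal data with known variance σ², a Normal(μ₀, σ₀²) prior on μ is conjugate. Posterior precision = 1/σ₀² + n/σ²; posterior mean is the precision-weighted average of μ₀ and x̄.
σ₀² = 87.19² = 7602.0961, σ² = 26.36² = 694.8496; σ² + n·σ₀² = 694.8496 + 14·7602.0961 = 107124.195.
Posterior precision = 1/σ₀² + n/σ² = 1/7602.0961 + 14/694.8496 = (σ² + n·σ₀²)/(σ₀²σ²) = 107124.195/(7602.0961·694.8496); posterior variance σₙ² = σ₀²σ²/(σ² + n·σ₀²) = 7602.0961·694.8496/107124.195 = 49.310181.
Posterior SD = √σₙ² = √(7602.0961·694.8496/107124.195) = 7.0221.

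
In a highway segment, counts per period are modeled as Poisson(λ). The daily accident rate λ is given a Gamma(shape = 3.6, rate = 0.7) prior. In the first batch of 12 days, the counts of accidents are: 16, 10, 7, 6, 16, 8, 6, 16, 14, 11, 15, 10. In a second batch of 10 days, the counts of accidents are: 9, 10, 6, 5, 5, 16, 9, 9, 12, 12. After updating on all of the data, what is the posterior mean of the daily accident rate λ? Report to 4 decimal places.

10.2026

With a Gamma(shape α, rate β) prior, the Poisson likelihood is conjugate: the posterior is Gamma(α + ΣXᵢ, β + n).
Batch 1: sum of counts S = 135 over n = 12 days.
After batch 1: Gamma(α+S, β+n) = Gamma(3.6+135, 0.7+12) = Gamma(138.6, 12.7).
Batch 2: sum of counts S = 93 over n = 10 days.
After batch 2: Gamma(α+S, β+n) = Gamma(138.6+93, 12.7+10) = Gamma(231.6, 22.7).
Posterior mean = α/β = 231.6/22.7 = 10.2026.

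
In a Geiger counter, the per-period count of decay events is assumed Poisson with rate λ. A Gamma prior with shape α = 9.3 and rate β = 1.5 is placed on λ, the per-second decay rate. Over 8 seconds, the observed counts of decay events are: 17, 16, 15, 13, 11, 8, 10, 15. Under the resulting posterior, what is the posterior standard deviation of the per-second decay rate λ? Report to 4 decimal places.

1.1254

With a Gamma(shape α, rate β) prior, the Poisson likelihood is conjugate: the posterior is Gamma(α + ΣXᵢ, β + n).
Sum of counts S = 105 over n = 8 seconds.
Posterior: Gamma(α+S, β+n) = Gamma(9.3+105, 1.5+8) = Gamma(114.3, 9.5).
SD = √α/β = √114.3/9.5 = 1.1254.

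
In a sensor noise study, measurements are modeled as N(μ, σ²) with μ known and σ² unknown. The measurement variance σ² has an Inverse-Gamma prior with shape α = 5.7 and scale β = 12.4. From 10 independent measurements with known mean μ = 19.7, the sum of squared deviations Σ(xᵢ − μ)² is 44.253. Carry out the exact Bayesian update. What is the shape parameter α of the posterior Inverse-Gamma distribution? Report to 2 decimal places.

With known mean μ and an Inverse-Gamma(α, β) prior on σ², the Normal likelihood is conjugate: posterior is Inv-Gamma(α + n/2, β + Σ(xᵢ−μ)²/2).
Posterior: Inv-Gamma(5.7 + 10/2, 12.4 + 44.253/2) = Inv-Gamma(10.70, 34.5265).
Posterior α = 10.70.

10.70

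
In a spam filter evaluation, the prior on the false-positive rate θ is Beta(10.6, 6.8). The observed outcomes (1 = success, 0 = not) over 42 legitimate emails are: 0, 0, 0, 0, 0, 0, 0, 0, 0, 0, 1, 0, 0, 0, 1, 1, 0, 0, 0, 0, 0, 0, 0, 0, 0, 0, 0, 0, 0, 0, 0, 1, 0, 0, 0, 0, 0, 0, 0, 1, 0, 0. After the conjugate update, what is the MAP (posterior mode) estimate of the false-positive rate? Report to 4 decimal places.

The Beta prior is conjugate to a Binomial/Bernoulli likelihood; the update adds successes to α and failures to β.
Posterior: Beta(α+k, β+n−k) = Beta(10.6+5, 6.8+37) = Beta(15.6, 43.8).
Mode of Beta(a,b) for a,b>1 is (a−1)/(a+b−2) = 14.6/57.4 = 0.2544.

0.2544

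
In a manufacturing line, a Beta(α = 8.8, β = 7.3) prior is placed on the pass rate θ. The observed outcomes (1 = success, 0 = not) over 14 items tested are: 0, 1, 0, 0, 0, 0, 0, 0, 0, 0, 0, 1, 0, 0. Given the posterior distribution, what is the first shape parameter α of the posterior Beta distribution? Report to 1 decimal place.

10.8

The Beta prior is conjugate to a Binomial/Bernoulli likelihood; the update adds successes to α and failures to β.
Posterior: Beta(α+k, β+n−k) = Beta(8.8+2, 7.3+12) = Beta(10.8, 19.3).
Posterior α = 10.8.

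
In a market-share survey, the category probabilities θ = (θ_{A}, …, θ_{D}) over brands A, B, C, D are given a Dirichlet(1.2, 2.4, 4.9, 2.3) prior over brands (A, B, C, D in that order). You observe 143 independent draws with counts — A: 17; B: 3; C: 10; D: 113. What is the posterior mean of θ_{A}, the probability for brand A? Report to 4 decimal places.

0.1183

The Dirichlet prior is conjugate to the Multinomial likelihood: each posterior αⱼ = prior αⱼ + observed count nⱼ.
Posterior concentration: (18.2, 5.4, 14.9, 115.3), total = 153.8.
E[θ_{A}|data] = α_{A}/Σα = 18.2/153.8 = 0.1183.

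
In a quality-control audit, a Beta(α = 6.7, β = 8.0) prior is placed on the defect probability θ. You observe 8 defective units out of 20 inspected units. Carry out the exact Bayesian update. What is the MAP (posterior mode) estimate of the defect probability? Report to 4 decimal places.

0.4190

The Beta prior is conjugate to a Binomial/Bernoulli likelihood; the update adds successes to α and failures to β.
Posterior: Beta(α+k, β+n−k) = Beta(6.7+8, 8.0+12) = Beta(14.7, 20.0).
Mode of Beta(a,b) for a,b>1 is (a−1)/(a+b−2) = 13.7/32.7 = 0.4190.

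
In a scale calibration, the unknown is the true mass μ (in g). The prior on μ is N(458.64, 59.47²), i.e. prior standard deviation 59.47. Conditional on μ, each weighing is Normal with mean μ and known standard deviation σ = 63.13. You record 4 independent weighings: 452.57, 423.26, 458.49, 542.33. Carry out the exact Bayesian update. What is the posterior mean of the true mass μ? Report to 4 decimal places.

466.8497

For Normal data with known variance σ², a Normal(μ₀, σ₀²) prior on μ is conjugate. Posterior precision = 1/σ₀² + n/σ²; posterior mean is the precision-weighted average of μ₀ and x̄.
Σxᵢ = 452.57 + 423.26 + 458.49 + 542.33 = 1876.65, so n·x̄ = 1876.65.
σ₀² = 59.47² = 3536.6809, σ² = 63.13² = 3985.3969; σ² + n·σ₀² = 3985.3969 + 4·3536.6809 = 18132.1205.
Posterior mean = (μ₀/σ₀² + n·x̄/σ²)/(1/σ₀² + n/σ²) = (σ²·μ₀ + σ₀²·n·x̄)/(σ² + n·σ₀²) = (3985.3969·458.64 + 3536.6809·1876.65)/18132.1205 = 8464974.645201/18132.1205 = 466.8497.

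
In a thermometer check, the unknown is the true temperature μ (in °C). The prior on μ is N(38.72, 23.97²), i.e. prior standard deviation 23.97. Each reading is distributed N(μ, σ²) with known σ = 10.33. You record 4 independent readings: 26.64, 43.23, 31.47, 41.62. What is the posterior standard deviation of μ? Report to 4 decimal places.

For Normal data with known variance σ², a Normal(μ₀, σ₀²) prior on μ is conjugate. Posterior precision = 1/σ₀² + n/σ²; posterior mean is the precision-weighted average of μ₀ and x̄.
σ₀² = 23.97² = 574.5609, σ² = 10.33² = 106.7089; σ² + n·σ₀² = 106.7089 + 4·574.5609 = 2404.9525.
Posterior precision = 1/σ₀² + n/σ² = 1/574.5609 + 4/106.7089 = (σ² + n·σ₀²)/(σ₀²σ²) = 2404.9525/(574.5609·106.7089); posterior variance σₙ² = σ₀²σ²/(σ² + n·σ₀²) = 574.5609·106.7089/2404.9525 = 25.493544.
Posterior SD = √σₙ² = √(574.5609·106.7089/2404.9525) = 5.0491.

5.0491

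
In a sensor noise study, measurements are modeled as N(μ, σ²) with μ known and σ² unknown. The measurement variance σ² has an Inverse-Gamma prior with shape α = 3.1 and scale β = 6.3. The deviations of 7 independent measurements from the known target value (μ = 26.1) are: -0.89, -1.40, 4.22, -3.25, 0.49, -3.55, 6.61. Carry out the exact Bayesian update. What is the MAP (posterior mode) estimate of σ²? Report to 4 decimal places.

6.5959

With known mean μ and an Inverse-Gamma(α, β) prior on σ², the Normal likelihood is conjugate: posterior is Inv-Gamma(α + n/2, β + Σ(xᵢ−μ)²/2).
Σ(xᵢ−μ)² = (-0.89)² + (-1.40)² + (4.22)² + (-3.25)² + (0.49)² + (-3.55)² + (6.61)² = 87.6577.
Posterior: Inv-Gamma(3.1 + 7/2, 6.3 + 87.6577/2) = Inv-Gamma(6.60, 50.12885).
Mode = β/(α+1) = 50.12885/7.60 = 6.5959.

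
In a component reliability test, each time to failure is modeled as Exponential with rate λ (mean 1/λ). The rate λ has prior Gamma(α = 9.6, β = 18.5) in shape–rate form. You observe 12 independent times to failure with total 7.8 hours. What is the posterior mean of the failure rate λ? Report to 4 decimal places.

With a Gamma(shape α, rate β) prior on the exponential rate λ, the posterior after n observations with total T = Σxᵢ is Gamma(α+n, β+T).
Posterior: Gamma(9.6+12, 18.5+7.8) = Gamma(21.6, 26.3).
Posterior mean of λ = α/β = 21.6/26.3 = 0.8213.

0.8213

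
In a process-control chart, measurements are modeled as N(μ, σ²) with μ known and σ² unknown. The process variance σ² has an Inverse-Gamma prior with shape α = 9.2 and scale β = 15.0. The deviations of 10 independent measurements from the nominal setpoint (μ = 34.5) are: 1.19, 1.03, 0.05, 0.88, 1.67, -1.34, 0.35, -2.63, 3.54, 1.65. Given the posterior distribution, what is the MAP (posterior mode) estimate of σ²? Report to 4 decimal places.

With known mean μ and an Inverse-Gamma(α, β) prior on σ², the Normal likelihood is conjugate: posterior is Inv-Gamma(α + n/2, β + Σ(xᵢ−μ)²/2).
Σ(xᵢ−μ)² = (1.19)² + (1.03)² + (0.05)² + (0.88)² + (1.67)² + (-1.34)² + (0.35)² + (-2.63)² + (3.54)² + (1.65)² = 30.1319.
Posterior: Inv-Gamma(9.2 + 10/2, 15.0 + 30.1319/2) = Inv-Gamma(14.20, 30.06595).
Mode = β/(α+1) = 30.06595/15.20 = 1.9780.

1.9780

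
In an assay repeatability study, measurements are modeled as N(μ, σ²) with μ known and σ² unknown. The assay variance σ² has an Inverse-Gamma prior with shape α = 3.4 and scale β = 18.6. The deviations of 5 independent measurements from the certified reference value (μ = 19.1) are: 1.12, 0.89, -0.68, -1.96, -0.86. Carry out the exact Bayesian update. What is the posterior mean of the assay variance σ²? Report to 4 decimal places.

With known mean μ and an Inverse-Gamma(α, β) prior on σ², the Normal likelihood is conjugate: posterior is Inv-Gamma(α + n/2, β + Σ(xᵢ−μ)²/2).
Σ(xᵢ−μ)² = (1.12)² + (0.89)² + (-0.68)² + (-1.96)² + (-0.86)² = 7.0901.
Posterior: Inv-Gamma(3.4 + 5/2, 18.6 + 7.0901/2) = Inv-Gamma(5.90, 22.14505).
E[σ²|data] = β/(α−1) = 22.14505/4.90 = 4.5194.

4.5194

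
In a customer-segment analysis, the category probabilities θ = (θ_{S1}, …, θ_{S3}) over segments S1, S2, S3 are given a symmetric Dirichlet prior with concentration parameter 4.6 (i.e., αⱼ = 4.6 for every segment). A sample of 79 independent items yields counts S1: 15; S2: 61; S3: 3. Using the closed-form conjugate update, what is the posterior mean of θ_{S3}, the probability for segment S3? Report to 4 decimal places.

0.0819

The Dirichlet prior is conjugate to the Multinomial likelihood: each posterior αⱼ = prior αⱼ + observed count nⱼ.
Posterior concentration: (19.6, 65.6, 7.6), total = 92.8.
E[θ_{S3}|data] = α_{S3}/Σα = 7.6/92.8 = 0.0819.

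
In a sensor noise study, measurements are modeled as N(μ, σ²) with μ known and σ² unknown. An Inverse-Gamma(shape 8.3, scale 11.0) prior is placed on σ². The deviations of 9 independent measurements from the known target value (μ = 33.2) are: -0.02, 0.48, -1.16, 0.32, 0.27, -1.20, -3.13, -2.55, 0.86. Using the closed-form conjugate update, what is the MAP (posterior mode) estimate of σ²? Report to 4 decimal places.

1.5301

With known mean μ and an Inverse-Gamma(α, β) prior on σ², the Normal likelihood is conjugate: posterior is Inv-Gamma(α + n/2, β + Σ(xᵢ−μ)²/2).
Σ(xᵢ−μ)² = (-0.02)² + (0.48)² + (-1.16)² + (0.32)² + (0.27)² + (-1.20)² + (-3.13)² + (-2.55)² + (0.86)² = 20.2307.
Posterior: Inv-Gamma(8.3 + 9/2, 11.0 + 20.2307/2) = Inv-Gamma(12.80, 21.11535).
Mode = β/(α+1) = 21.11535/13.80 = 1.5301.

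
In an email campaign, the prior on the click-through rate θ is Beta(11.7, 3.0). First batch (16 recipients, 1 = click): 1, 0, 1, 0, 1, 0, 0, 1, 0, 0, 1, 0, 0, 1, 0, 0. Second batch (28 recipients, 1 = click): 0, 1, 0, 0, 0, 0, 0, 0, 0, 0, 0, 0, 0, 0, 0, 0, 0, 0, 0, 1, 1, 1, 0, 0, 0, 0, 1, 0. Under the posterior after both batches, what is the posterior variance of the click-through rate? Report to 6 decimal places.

The Beta prior is conjugate to a Binomial/Bernoulli likelihood; the update adds successes to α and failures to β.
After batch 1: Beta(11.7+6, 3.0+10) = Beta(17.7, 13.0).
After batch 2: Beta(17.7+5, 13.0+23) = Beta(22.7, 36.0).
Var = αβ/((α+β)²(α+β+1)) = 22.7·36.0/(58.7²·59.7) = 0.003973.

0.003973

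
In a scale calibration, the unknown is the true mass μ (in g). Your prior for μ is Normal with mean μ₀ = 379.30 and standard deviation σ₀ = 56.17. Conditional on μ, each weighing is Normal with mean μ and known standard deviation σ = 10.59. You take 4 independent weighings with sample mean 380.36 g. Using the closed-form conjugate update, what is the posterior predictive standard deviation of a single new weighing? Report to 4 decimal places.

11.8295

For Normal data with known variance σ², a Normal(μ₀, σ₀²) prior on μ is conjugate. Posterior precision = 1/σ₀² + n/σ²; posterior mean is the precision-weighted average of μ₀ and x̄.
σ₀² = 56.17² = 3155.0689, σ² = 10.59² = 112.1481; σ² + n·σ₀² = 112.1481 + 4·3155.0689 = 12732.4237.
Posterior precision = 1/σ₀² + n/σ² = 1/3155.0689 + 4/112.1481 = (σ² + n·σ₀²)/(σ₀²σ²) = 12732.4237/(3155.0689·112.1481); posterior variance σₙ² = σ₀²σ²/(σ² + n·σ₀²) = 3155.0689·112.1481/12732.4237 = 27.790073.
Predictive variance for one new observation = σₙ² + σ² = 3155.0689·112.1481/12732.4237 + 112.1481 = σ²·(σ₀² + 12732.4237)/12732.4237 = 112.1481·15887.4926/12732.4237 = 139.938173; SD = √(112.1481·15887.4926/12732.4237) = 11.8295.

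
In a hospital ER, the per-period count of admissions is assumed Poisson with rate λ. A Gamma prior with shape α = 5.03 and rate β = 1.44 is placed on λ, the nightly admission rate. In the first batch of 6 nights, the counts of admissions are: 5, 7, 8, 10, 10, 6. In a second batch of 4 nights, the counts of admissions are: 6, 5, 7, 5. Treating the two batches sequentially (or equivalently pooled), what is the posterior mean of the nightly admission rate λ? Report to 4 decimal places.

6.4712

With a Gamma(shape α, rate β) prior, the Poisson likelihood is conjugate: the posterior is Gamma(α + ΣXᵢ, β + n).
Batch 1: sum of counts S = 46 over n = 6 nights.
After batch 1: Gamma(α+S, β+n) = Gamma(5.03+46, 1.44+6) = Gamma(51.03, 7.44).
Batch 2: sum of counts S = 23 over n = 4 nights.
After batch 2: Gamma(α+S, β+n) = Gamma(51.03+23, 7.44+4) = Gamma(74.03, 11.44).
Posterior mean = α/β = 74.03/11.44 = 6.4712.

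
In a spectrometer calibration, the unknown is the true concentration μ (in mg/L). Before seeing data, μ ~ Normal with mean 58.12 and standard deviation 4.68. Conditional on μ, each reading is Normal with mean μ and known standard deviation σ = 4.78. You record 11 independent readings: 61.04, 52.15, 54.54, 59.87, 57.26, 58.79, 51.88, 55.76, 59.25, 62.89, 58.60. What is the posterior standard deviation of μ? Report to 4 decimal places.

1.3774

For Normal data with known variance σ², a Normal(μ₀, σ₀²) prior on μ is conjugate. Posterior precision = 1/σ₀² + n/σ²; posterior mean is the precision-weighted average of μ₀ and x̄.
σ₀² = 4.68² = 21.9024, σ² = 4.78² = 22.8484; σ² + n·σ₀² = 22.8484 + 11·21.9024 = 263.7748.
Posterior precision = 1/σ₀² + n/σ² = 1/21.9024 + 11/22.8484 = (σ² + n·σ₀²)/(σ₀²σ²) = 263.7748/(21.9024·22.8484); posterior variance σₙ² = σ₀²σ²/(σ² + n·σ₀²) = 21.9024·22.8484/263.7748 = 1.897205.
Posterior SD = √σₙ² = √(21.9024·22.8484/263.7748) = 1.3774.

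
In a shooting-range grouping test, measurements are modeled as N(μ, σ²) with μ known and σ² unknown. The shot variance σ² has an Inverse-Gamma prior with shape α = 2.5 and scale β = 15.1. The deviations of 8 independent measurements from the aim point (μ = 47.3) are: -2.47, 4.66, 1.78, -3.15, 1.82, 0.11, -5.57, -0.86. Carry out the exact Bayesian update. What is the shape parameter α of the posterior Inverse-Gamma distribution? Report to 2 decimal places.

With known mean μ and an Inverse-Gamma(α, β) prior on σ², the Normal likelihood is conjugate: posterior is Inv-Gamma(α + n/2, β + Σ(xᵢ−μ)²/2).
Σ(xᵢ−μ)² = (-2.47)² + (4.66)² + (1.78)² + (-3.15)² + (1.82)² + (0.11)² + (-5.57)² + (-0.86)² = 75.9964.
Posterior: Inv-Gamma(2.5 + 8/2, 15.1 + 75.9964/2) = Inv-Gamma(6.50, 53.09820).
Posterior α = 6.50.

6.50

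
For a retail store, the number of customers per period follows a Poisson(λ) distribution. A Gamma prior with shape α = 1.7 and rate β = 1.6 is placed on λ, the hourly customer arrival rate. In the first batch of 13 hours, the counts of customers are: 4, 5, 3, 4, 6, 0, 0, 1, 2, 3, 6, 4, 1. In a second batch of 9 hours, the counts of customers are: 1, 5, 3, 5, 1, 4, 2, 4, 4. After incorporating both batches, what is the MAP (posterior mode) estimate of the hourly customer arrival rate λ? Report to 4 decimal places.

With a Gamma(shape α, rate β) prior, the Poisson likelihood is conjugate: the posterior is Gamma(α + ΣXᵢ, β + n).
Batch 1: sum of counts S = 39 over n = 13 hours.
After batch 1: Gamma(α+S, β+n) = Gamma(1.7+39, 1.6+13) = Gamma(40.7, 14.6).
Batch 2: sum of counts S = 29 over n = 9 hours.
After batch 2: Gamma(α+S, β+n) = Gamma(40.7+29, 14.6+9) = Gamma(69.7, 23.6).
Mode of Gamma(α,β) for α≥1 is (α−1)/β = 68.7/23.6 = 2.9110.

2.9110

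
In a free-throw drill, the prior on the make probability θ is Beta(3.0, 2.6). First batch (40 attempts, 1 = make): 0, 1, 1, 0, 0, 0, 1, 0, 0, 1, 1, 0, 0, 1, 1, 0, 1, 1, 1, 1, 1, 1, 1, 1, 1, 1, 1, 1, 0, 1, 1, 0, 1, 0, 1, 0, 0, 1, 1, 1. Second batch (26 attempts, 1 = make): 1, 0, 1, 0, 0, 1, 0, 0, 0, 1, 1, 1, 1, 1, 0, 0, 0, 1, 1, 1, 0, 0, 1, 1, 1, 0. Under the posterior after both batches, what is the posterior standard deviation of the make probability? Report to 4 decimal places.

0.0575

The Beta prior is conjugate to a Binomial/Bernoulli likelihood; the update adds successes to α and failures to β.
After batch 1: Beta(3.0+26, 2.6+14) = Beta(29.0, 16.6).
After batch 2: Beta(29.0+14, 16.6+12) = Beta(43.0, 28.6).
Var = αβ/((α+β)²(α+β+1)) = 43.0·28.6/(71.6²·72.6) = 0.00330424; SD = √0.00330424 = 0.0575.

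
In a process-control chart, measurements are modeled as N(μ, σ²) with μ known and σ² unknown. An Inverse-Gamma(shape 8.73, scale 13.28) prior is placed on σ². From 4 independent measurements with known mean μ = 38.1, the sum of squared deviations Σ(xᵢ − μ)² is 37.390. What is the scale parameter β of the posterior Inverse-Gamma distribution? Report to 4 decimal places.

31.9750

With known mean μ and an Inverse-Gamma(α, β) prior on σ², the Normal likelihood is conjugate: posterior is Inv-Gamma(α + n/2, β + Σ(xᵢ−μ)²/2).
Posterior: Inv-Gamma(8.73 + 4/2, 13.28 + 37.390/2) = Inv-Gamma(10.73, 31.9750).
Posterior β = 31.9750.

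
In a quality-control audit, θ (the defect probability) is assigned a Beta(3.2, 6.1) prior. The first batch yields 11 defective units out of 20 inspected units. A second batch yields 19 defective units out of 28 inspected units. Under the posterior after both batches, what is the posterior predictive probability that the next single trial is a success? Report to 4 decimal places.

0.5794

The Beta prior is conjugate to a Binomial/Bernoulli likelihood; the update adds successes to α and failures to β.
After batch 1: Beta(3.2+11, 6.1+9) = Beta(14.2, 15.1).
After batch 2: Beta(14.2+19, 15.1+9) = Beta(33.2, 24.1).
For a single future Bernoulli trial, P(success | data) = α/(α+β) = 0.5794.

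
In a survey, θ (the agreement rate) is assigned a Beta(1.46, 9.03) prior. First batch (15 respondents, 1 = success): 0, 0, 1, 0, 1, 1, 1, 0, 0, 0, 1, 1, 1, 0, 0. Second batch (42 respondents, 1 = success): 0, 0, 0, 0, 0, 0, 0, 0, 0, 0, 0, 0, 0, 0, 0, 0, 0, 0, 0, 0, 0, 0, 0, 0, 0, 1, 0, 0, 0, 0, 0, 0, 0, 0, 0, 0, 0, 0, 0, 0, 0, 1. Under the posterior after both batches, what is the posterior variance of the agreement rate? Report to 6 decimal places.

The Beta prior is conjugate to a Binomial/Bernoulli likelihood; the update adds successes to α and failures to β.
After batch 1: Beta(1.46+7, 9.03+8) = Beta(8.46, 17.03).
After batch 2: Beta(8.46+2, 17.03+40) = Beta(10.46, 57.03).
Var = αβ/((α+β)²(α+β+1)) = 10.46·57.03/(67.49²·68.49) = 0.001912.

0.001912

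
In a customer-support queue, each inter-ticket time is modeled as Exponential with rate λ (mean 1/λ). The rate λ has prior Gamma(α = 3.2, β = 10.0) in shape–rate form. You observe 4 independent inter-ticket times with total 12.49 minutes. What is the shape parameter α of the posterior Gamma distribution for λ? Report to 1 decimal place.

7.2

With a Gamma(shape α, rate β) prior on the exponential rate λ, the posterior after n observations with total T = Σxᵢ is Gamma(α+n, β+T).
Posterior: Gamma(3.2+4, 10.0+12.49) = Gamma(7.2, 22.49).
Posterior α = 7.2.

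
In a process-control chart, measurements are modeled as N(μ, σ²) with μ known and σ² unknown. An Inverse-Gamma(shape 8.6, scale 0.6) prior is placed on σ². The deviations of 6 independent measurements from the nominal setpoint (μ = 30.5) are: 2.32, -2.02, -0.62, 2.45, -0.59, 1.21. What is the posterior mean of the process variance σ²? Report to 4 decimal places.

0.8897

With known mean μ and an Inverse-Gamma(α, β) prior on σ², the Normal likelihood is conjugate: posterior is Inv-Gamma(α + n/2, β + Σ(xᵢ−μ)²/2).
Σ(xᵢ−μ)² = (2.32)² + (-2.02)² + (-0.62)² + (2.45)² + (-0.59)² + (1.21)² = 17.6619.
Posterior: Inv-Gamma(8.6 + 6/2, 0.6 + 17.6619/2) = Inv-Gamma(11.60, 9.43095).
E[σ²|data] = β/(α−1) = 9.43095/10.60 = 0.8897.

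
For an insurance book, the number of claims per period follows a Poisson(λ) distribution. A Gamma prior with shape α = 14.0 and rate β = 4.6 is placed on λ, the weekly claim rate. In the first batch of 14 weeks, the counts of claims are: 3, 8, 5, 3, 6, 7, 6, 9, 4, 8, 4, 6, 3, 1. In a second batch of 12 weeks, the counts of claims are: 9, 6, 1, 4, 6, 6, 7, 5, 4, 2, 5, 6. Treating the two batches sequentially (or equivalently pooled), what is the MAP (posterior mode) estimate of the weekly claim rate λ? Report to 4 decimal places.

With a Gamma(shape α, rate β) prior, the Poisson likelihood is conjugate: the posterior is Gamma(α + ΣXᵢ, β + n).
Batch 1: sum of counts S = 73 over n = 14 weeks.
After batch 1: Gamma(α+S, β+n) = Gamma(14.0+73, 4.6+14) = Gamma(87.0, 18.6).
Batch 2: sum of counts S = 61 over n = 12 weeks.
After batch 2: Gamma(α+S, β+n) = Gamma(87.0+61, 18.6+12) = Gamma(148.0, 30.6).
Mode of Gamma(α,β) for α≥1 is (α−1)/β = 147.0/30.6 = 4.8039.

4.8039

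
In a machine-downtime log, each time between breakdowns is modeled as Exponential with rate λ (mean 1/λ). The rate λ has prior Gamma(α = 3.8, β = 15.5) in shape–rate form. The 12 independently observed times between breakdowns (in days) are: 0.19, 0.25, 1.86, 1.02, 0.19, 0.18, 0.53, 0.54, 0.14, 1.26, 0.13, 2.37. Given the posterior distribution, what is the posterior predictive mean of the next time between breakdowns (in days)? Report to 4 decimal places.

With a Gamma(shape α, rate β) prior on the exponential rate λ, the posterior after n observations with total T = Σxᵢ is Gamma(α+n, β+T).
Sum of observations T = 8.66 days; n = 12.
Posterior: Gamma(3.8+12, 15.5+8.66) = Gamma(15.8, 24.16).
The predictive distribution for the next observation is Lomax; its mean is β/(α−1) = 24.16/14.8 = 1.6324.

1.6324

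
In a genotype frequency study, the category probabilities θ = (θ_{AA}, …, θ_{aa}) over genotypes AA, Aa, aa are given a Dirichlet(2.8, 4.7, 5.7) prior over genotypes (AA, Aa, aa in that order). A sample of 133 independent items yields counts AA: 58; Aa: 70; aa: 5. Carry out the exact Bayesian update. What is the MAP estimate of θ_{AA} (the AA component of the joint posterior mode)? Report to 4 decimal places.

The Dirichlet prior is conjugate to the Multinomial likelihood: each posterior αⱼ = prior αⱼ + observed count nⱼ.
Posterior concentration: (60.8, 74.7, 10.7), total = 146.2.
Joint mode component: (α_{AA}−1)/(Σα−K) = 59.8/143.2 = 0.4176.

0.4176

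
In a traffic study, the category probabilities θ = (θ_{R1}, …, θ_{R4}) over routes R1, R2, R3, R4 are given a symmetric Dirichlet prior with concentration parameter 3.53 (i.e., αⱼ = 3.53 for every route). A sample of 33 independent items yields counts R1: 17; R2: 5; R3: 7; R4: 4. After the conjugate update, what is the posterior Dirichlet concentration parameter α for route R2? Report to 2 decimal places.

The Dirichlet prior is conjugate to the Multinomial likelihood: each posterior αⱼ = prior αⱼ + observed count nⱼ.
Posterior concentration: (20.53, 8.53, 10.53, 7.53), total = 47.12.
α_{R2} = 3.53 + 5 = 8.53.

8.53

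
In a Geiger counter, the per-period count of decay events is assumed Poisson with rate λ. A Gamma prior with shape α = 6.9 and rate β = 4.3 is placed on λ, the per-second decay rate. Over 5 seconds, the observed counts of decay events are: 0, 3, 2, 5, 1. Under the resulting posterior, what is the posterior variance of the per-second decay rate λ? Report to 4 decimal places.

With a Gamma(shape α, rate β) prior, the Poisson likelihood is conjugate: the posterior is Gamma(α + ΣXᵢ, β + n).
Sum of counts S = 11 over n = 5 seconds.
Posterior: Gamma(α+S, β+n) = Gamma(6.9+11, 4.3+5) = Gamma(17.9, 9.3).
Var = α/β² = 17.9/9.3² = 0.2070.

0.2070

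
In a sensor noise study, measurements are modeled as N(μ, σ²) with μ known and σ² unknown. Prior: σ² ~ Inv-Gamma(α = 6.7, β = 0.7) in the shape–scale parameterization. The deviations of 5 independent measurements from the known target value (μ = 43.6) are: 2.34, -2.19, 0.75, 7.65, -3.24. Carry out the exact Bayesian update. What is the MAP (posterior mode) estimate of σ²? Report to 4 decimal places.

3.9831

With known mean μ and an Inverse-Gamma(α, β) prior on σ², the Normal likelihood is conjugate: posterior is Inv-Gamma(α + n/2, β + Σ(xᵢ−μ)²/2).
Σ(xᵢ−μ)² = (2.34)² + (-2.19)² + (0.75)² + (7.65)² + (-3.24)² = 79.8543.
Posterior: Inv-Gamma(6.7 + 5/2, 0.7 + 79.8543/2) = Inv-Gamma(9.20, 40.62715).
Mode = β/(α+1) = 40.62715/10.20 = 3.9831.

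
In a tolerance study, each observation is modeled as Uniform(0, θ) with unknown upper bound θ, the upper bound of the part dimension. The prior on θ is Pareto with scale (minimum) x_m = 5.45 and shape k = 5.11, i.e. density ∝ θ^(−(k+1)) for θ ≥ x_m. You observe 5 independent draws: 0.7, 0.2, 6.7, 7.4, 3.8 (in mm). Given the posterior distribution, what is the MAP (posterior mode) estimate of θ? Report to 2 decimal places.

7.40

A Pareto(scale x_m, shape k) prior on the upper bound θ of Uniform(0, θ) is conjugate: posterior is Pareto(max(x_m, max xᵢ), k + n).
Sample maximum = 7.4; prior scale x_m = 5.45 → posterior scale = max = 7.40.
Posterior shape = 5.11 + 5 = 10.11.
The Pareto density is decreasing on [x_m, ∞), so the mode is x_m = 7.40.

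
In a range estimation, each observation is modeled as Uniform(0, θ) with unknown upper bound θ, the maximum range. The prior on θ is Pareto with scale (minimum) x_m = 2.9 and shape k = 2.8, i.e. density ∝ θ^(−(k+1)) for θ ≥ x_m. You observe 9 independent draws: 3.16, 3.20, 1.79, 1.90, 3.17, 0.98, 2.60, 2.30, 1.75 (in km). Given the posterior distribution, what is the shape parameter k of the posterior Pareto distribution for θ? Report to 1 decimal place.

A Pareto(scale x_m, shape k) prior on the upper bound θ of Uniform(0, θ) is conjugate: posterior is Pareto(max(x_m, max xᵢ), k + n).
Sample maximum = 3.20; prior scale x_m = 2.9 → posterior scale = max = 3.20.
Posterior shape = 2.8 + 9 = 11.8.
Posterior shape k = 11.8.

11.8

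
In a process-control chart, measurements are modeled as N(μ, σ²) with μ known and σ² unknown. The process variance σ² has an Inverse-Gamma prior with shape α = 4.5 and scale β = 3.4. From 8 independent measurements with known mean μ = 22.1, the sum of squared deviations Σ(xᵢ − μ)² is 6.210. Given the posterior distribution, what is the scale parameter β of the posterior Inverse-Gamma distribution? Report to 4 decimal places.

6.5050

With known mean μ and an Inverse-Gamma(α, β) prior on σ², the Normal likelihood is conjugate: posterior is Inv-Gamma(α + n/2, β + Σ(xᵢ−μ)²/2).
Posterior: Inv-Gamma(4.5 + 8/2, 3.4 + 6.210/2) = Inv-Gamma(8.50, 6.5050).
Posterior β = 6.5050.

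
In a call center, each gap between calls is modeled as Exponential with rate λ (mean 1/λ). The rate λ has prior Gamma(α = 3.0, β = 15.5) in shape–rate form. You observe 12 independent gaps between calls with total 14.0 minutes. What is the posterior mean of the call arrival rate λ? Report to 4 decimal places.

With a Gamma(shape α, rate β) prior on the exponential rate λ, the posterior after n observations with total T = Σxᵢ is Gamma(α+n, β+T).
Posterior: Gamma(3.0+12, 15.5+14.0) = Gamma(15.0, 29.5).
Posterior mean of λ = α/β = 15.0/29.5 = 0.5085.

0.5085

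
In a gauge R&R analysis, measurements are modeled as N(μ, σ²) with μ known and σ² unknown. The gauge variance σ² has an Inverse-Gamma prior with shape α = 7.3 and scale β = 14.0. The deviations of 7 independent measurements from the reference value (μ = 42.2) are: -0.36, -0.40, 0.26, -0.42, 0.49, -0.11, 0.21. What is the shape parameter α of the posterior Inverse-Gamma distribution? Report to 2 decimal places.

10.80

With known mean μ and an Inverse-Gamma(α, β) prior on σ², the Normal likelihood is conjugate: posterior is Inv-Gamma(α + n/2, β + Σ(xᵢ−μ)²/2).
Σ(xᵢ−μ)² = (-0.36)² + (-0.40)² + (0.26)² + (-0.42)² + (0.49)² + (-0.11)² + (0.21)² = 0.8299.
Posterior: Inv-Gamma(7.3 + 7/2, 14.0 + 0.8299/2) = Inv-Gamma(10.80, 14.41495).
Posterior α = 10.80.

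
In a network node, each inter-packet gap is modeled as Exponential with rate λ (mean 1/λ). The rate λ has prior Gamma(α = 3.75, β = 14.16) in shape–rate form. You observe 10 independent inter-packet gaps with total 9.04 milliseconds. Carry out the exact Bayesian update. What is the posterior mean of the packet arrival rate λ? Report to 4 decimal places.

With a Gamma(shape α, rate β) prior on the exponential rate λ, the posterior after n observations with total T = Σxᵢ is Gamma(α+n, β+T).
Posterior: Gamma(3.75+10, 14.16+9.04) = Gamma(13.75, 23.20).
Posterior mean of λ = α/β = 13.75/23.20 = 0.5927.

0.5927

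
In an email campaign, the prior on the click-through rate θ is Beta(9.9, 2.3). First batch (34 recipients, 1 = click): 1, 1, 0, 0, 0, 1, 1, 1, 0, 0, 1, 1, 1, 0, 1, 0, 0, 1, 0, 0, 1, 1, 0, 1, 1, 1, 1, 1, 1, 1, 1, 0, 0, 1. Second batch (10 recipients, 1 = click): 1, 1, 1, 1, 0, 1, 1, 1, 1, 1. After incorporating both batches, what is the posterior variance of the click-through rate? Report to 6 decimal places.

0.003600

The Beta prior is conjugate to a Binomial/Bernoulli likelihood; the update adds successes to α and failures to β.
After batch 1: Beta(9.9+21, 2.3+13) = Beta(30.9, 15.3).
After batch 2: Beta(30.9+9, 15.3+1) = Beta(39.9, 16.3).
Var = αβ/((α+β)²(α+β+1)) = 39.9·16.3/(56.2²·57.2) = 0.003600.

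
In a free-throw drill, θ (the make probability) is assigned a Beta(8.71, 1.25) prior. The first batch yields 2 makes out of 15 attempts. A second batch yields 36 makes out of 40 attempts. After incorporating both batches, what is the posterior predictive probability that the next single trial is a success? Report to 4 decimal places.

The Beta prior is conjugate to a Binomial/Bernoulli likelihood; the update adds successes to α and failures to β.
After batch 1: Beta(8.71+2, 1.25+13) = Beta(10.71, 14.25).
After batch 2: Beta(10.71+36, 14.25+4) = Beta(46.71, 18.25).
For a single future Bernoulli trial, P(success | data) = α/(α+β) = 0.7191.

0.7191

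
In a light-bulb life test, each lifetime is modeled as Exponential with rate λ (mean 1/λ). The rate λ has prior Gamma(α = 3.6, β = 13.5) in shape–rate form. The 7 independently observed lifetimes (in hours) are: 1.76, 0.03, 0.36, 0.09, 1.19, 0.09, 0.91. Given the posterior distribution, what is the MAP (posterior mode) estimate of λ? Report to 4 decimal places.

0.5354

With a Gamma(shape α, rate β) prior on the exponential rate λ, the posterior after n observations with total T = Σxᵢ is Gamma(α+n, β+T).
Sum of observations T = 4.43 hours; n = 7.
Posterior: Gamma(3.6+7, 13.5+4.43) = Gamma(10.6, 17.93).
Mode = (α−1)/β = 0.5354.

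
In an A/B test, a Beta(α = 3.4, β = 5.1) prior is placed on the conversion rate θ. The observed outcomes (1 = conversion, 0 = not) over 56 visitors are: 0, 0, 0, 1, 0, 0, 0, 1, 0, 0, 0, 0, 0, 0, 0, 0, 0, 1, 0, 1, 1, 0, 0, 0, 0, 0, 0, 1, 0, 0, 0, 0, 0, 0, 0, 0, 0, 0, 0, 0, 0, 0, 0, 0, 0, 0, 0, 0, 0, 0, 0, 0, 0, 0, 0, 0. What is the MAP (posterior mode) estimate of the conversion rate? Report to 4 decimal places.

0.1344

The Beta prior is conjugate to a Binomial/Bernoulli likelihood; the update adds successes to α and failures to β.
Posterior: Beta(α+k, β+n−k) = Beta(3.4+6, 5.1+50) = Beta(9.4, 55.1).
Mode of Beta(a,b) for a,b>1 is (a−1)/(a+b−2) = 8.4/62.5 = 0.1344.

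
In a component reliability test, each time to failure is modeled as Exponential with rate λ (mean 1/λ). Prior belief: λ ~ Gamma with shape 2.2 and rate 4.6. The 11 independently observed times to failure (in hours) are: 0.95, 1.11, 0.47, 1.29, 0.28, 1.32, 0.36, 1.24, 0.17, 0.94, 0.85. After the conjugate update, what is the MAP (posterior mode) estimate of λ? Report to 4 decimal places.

0.8984

With a Gamma(shape α, rate β) prior on the exponential rate λ, the posterior after n observations with total T = Σxᵢ is Gamma(α+n, β+T).
Sum of observations T = 8.98 hours; n = 11.
Posterior: Gamma(2.2+11, 4.6+8.98) = Gamma(13.2, 13.58).
Mode = (α−1)/β = 0.8984.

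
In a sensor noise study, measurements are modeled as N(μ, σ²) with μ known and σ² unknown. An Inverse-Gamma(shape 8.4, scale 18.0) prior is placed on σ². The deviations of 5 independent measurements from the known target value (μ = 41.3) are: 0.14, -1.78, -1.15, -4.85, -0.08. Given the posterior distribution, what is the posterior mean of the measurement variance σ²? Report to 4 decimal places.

With known mean μ and an Inverse-Gamma(α, β) prior on σ², the Normal likelihood is conjugate: posterior is Inv-Gamma(α + n/2, β + Σ(xᵢ−μ)²/2).
Σ(xᵢ−μ)² = (0.14)² + (-1.78)² + (-1.15)² + (-4.85)² + (-0.08)² = 28.0394.
Posterior: Inv-Gamma(8.4 + 5/2, 18.0 + 28.0394/2) = Inv-Gamma(10.90, 32.01970).
E[σ²|data] = β/(α−1) = 32.01970/9.90 = 3.2343.

3.2343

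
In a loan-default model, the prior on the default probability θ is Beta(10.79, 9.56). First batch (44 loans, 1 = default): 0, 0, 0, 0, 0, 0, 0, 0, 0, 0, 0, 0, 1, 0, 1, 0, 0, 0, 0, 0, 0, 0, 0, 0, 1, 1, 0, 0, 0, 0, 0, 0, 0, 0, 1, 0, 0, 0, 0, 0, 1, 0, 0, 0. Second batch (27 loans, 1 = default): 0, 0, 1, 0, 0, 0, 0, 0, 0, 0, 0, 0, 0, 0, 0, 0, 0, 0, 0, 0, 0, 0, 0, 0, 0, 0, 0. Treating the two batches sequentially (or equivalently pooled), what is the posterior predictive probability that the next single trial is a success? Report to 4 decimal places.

0.1947

The Beta prior is conjugate to a Binomial/Bernoulli likelihood; the update adds successes to α and failures to β.
After batch 1: Beta(10.79+6, 9.56+38) = Beta(16.79, 47.56).
After batch 2: Beta(16.79+1, 47.56+26) = Beta(17.79, 73.56).
For a single future Bernoulli trial, P(success | data) = α/(α+β) = 0.1947.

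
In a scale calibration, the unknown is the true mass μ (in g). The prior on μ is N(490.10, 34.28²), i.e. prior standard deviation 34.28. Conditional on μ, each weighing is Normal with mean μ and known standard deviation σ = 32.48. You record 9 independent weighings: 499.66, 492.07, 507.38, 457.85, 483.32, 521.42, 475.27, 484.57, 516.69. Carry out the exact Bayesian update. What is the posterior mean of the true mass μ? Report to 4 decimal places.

For Normal data with known variance σ², a Normal(μ₀, σ₀²) prior on μ is conjugate. Posterior precision = 1/σ₀² + n/σ²; posterior mean is the precision-weighted average of μ₀ and x̄.
Σxᵢ = 499.66 + 492.07 + 507.38 + 457.85 + 483.32 + 521.42 + 475.27 + 484.57 + 516.69 = 4438.23, so n·x̄ = 4438.23.
σ₀² = 34.28² = 1175.1184, σ² = 32.48² = 1054.9504; σ² + n·σ₀² = 1054.9504 + 9·1175.1184 = 11631.016.
Posterior mean = (μ₀/σ₀² + n·x̄/σ²)/(1/σ₀² + n/σ²) = (σ²·μ₀ + σ₀²·n·x̄)/(σ² + n·σ₀²) = (1054.9504·490.10 + 1175.1184·4438.23)/11631.016 = 5732476.927472/11631.016 = 492.8612.

492.8612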